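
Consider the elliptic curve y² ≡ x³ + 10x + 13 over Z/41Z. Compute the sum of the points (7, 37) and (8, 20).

(7, 37) + (8, 20). λ = (20 - 37)/(8 - 7) ≡ 24/1 mod 41. 1⁻¹ ≡ 1 (mod 41) since 1·1 = 1 ≡ 1, so λ ≡ 24.
  x = λ² - 7 - 8 = 576 - 15 ≡ 28; y = λ·(7 - 28) - 37 ≡ 33. → (28, 33)

(28, 33)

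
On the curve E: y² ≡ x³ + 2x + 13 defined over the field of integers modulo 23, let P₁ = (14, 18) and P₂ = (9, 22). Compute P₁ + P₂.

(8, 14)

(14, 18) + (9, 22). λ = (22 - 18)/(9 - 14) ≡ 4/18 mod 23. 18⁻¹ ≡ 9 (mod 23), so λ ≡ 13.
  x = λ² - 14 - 9 = 169 - 23 ≡ 8; y = λ·(14 - 8) - 18 ≡ 14. → (8, 14)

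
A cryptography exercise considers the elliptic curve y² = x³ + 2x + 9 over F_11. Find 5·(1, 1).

Write P = (1, 1).
Repeated addition: build up to 5P.
2P: tangent at (1, 1): λ = (3·1² + 2)/(2·1) ≡ 5/2. 2⁻¹ ≡ 6 (mod 11), so λ ≡ 5·6 ≡ 8.
  x = λ² - 1 - 1 = 64 - 2 ≡ 7; y = λ·(1 - 7) - 1 ≡ 6. → (7, 6)
3P: (7, 6) + (1, 1). λ = (1 - 6)/(1 - 7) ≡ 6/5 mod 11. 5⁻¹ ≡ 9 (mod 11), so λ ≡ 10.
  x = λ² - 7 - 1 = 100 - 8 ≡ 4; y = λ·(7 - 4) - 6 ≡ 2. → (4, 2)
4P: (4, 2) + (1, 1). λ = (1 - 2)/(1 - 4) ≡ 10/8 mod 11. 8⁻¹ ≡ 7 (mod 11), so λ ≡ 4.
  x = λ² - 4 - 1 = 16 - 5 ≡ 0; y = λ·(4 - 0) - 2 ≡ 3. → (0, 3)
5P: (0, 3) + (1, 1). λ = (1 - 3)/(1 - 0) ≡ 9/1 mod 11. 1⁻¹ ≡ 1 (mod 11) since 1·1 = 1 ≡ 1, so λ ≡ 9.
  x = λ² - 0 - 1 = 81 - 1 ≡ 3; y = λ·(0 - 3) - 3 ≡ 3. → (3, 3)

(3, 3)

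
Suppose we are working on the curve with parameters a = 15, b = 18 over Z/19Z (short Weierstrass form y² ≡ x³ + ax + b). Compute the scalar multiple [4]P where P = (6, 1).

Repeated addition: build up to 4P.
2P: tangent at (6, 1): λ = (3·6² + 15)/(2·1) ≡ 9/2. 2⁻¹ ≡ 10 (mod 19), so λ ≡ 9·10 ≡ 14.
  x = λ² - 6 - 6 = 196 - 12 ≡ 13; y = λ·(6 - 13) - 1 ≡ 15. → (13, 15)
3P: (13, 15) + (6, 1). λ = (1 - 15)/(6 - 13) ≡ 5/12 mod 19. 12⁻¹ ≡ 8 (mod 19), so λ ≡ 2.
  x = λ² - 13 - 6 = 4 - 19 ≡ 4; y = λ·(13 - 4) - 15 ≡ 3. → (4, 3)
4P: (4, 3) + (6, 1). λ = (1 - 3)/(6 - 4) ≡ 17/2 mod 19. 2⁻¹ ≡ 10 (mod 19) since 2·10 = 20 ≡ 1, so λ ≡ 18.
  x = λ² - 4 - 6 = 324 - 10 ≡ 10; y = λ·(4 - 10) - 3 ≡ 3. → (10, 3)

(10, 3)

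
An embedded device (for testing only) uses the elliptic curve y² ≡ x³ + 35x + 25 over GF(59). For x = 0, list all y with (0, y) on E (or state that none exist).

5, 54

x³ + 35x + 25 = 25 ≡ 25 (mod 59).
Square roots of 25 mod 59: 5 and 54 (since 5² = 25 ≡ 25).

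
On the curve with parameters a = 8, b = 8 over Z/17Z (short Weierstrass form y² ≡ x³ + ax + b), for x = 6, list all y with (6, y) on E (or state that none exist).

0

x³ + 8x + 8 = 272 ≡ 0 (mod 17).
Only y = 0 satisfies y² ≡ 0.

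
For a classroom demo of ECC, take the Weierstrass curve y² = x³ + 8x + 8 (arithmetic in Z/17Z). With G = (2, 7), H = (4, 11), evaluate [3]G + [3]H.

(4, 11)

First 3G:
Repeated addition: build up to 3G.
2G: tangent at (2, 7): λ = (3·2² + 8)/(2·7) ≡ 3/14. 14⁻¹ ≡ 11 (mod 17) since 14·11 = 154 ≡ 1, so λ ≡ 3·11 ≡ 16.
  x = λ² - 2 - 2 = 256 - 4 ≡ 14; y = λ·(2 - 14) - 7 ≡ 5. → (14, 5)
3G: (14, 5) + (2, 7). λ = (7 - 5)/(2 - 14) ≡ 2/5 mod 17. 5⁻¹ ≡ 7 (mod 17), so λ ≡ 14.
  x = λ² - 14 - 2 = 196 - 16 ≡ 10; y = λ·(14 - 10) - 5 ≡ 0. → (10, 0)
3G = (10, 0).
Next 3H:
Repeated addition: build up to 3H.
2H: tangent at (4, 11): λ = (3·4² + 8)/(2·11) ≡ 5/5. 5⁻¹ ≡ 7 (mod 17), so λ ≡ 5·7 ≡ 1.
  x = λ² - 4 - 4 = 1 - 8 ≡ 10; y = λ·(4 - 10) - 11 ≡ 0. → (10, 0)
3H: (10, 0) + (4, 11). λ = (11 - 0)/(4 - 10) ≡ 11/11 mod 17. 11⁻¹ ≡ 14 (mod 17), so λ ≡ 1.
  x = λ² - 10 - 4 = 1 - 14 ≡ 4; y = λ·(10 - 4) - 0 ≡ 6. → (4, 6)
3H = (4, 6).
Finally 3G + 3H:
(10, 0) + (4, 6). λ = (6 - 0)/(4 - 10) ≡ 6/11 mod 17. 11⁻¹ ≡ 14 (mod 17), so λ ≡ 16.
  x = λ² - 10 - 4 = 256 - 14 ≡ 4; y = λ·(10 - 4) - 0 ≡ 11. → (4, 11)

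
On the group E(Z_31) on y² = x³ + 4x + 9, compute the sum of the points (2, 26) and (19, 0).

(28, 1)

(2, 26) + (19, 0). λ = (0 - 26)/(19 - 2) ≡ 5/17 mod 31. 17⁻¹ ≡ 11 (mod 31), so λ ≡ 24.
  x = λ² - 2 - 19 = 576 - 21 ≡ 28; y = λ·(2 - 28) - 26 ≡ 1. → (28, 1)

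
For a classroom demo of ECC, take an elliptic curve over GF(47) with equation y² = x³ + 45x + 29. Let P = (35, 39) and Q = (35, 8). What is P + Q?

O

The two points share x = 35 and their y-coordinates satisfy 39 + 8 ≡ 0 (mod 47), so they are inverses. Their sum is ∞.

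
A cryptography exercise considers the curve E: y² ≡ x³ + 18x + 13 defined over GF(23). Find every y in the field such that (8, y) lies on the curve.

5, 18

x³ + 18x + 13 = 669 ≡ 2 (mod 23).
Square roots of 2 mod 23: 5 and 18 (since 5² = 25 ≡ 2).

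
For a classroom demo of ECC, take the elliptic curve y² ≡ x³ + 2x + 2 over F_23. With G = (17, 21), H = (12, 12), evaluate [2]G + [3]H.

First 2G:
Repeated addition: build up to 2G.
2G: tangent at (17, 21): λ = (3·17² + 2)/(2·21) ≡ 18/19. 19⁻¹ ≡ 17 (mod 23), so λ ≡ 18·17 ≡ 7.
  x = λ² - 17 - 17 = 49 - 34 ≡ 15; y = λ·(17 - 15) - 21 ≡ 16. → (15, 16)
2G = (15, 16).
Next 3H:
Repeated addition: build up to 3H.
2H: tangent at (12, 12): λ = (3·12² + 2)/(2·12) ≡ 20/1. 1⁻¹ ≡ 1 (mod 23), so λ ≡ 20·1 ≡ 20.
  x = λ² - 12 - 12 = 400 - 24 ≡ 8; y = λ·(12 - 8) - 12 ≡ 22. → (8, 22)
3H: (8, 22) + (12, 12). λ = (12 - 22)/(12 - 8) ≡ 13/4 mod 23. 4⁻¹ ≡ 6 (mod 23) since 4·6 = 24 ≡ 1, so λ ≡ 9.
  x = λ² - 8 - 12 = 81 - 20 ≡ 15; y = λ·(8 - 15) - 22 ≡ 7. → (15, 7)
3H = (15, 7).
Finally 2G + 3H:
(15, 16) + (15, 7): same x and y₁ ≡ -y₂, so the sum is 𝒪.

O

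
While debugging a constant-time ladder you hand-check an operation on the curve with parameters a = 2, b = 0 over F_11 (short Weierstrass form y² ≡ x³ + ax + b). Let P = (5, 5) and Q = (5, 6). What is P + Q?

O

The two points share x = 5 and their y-coordinates satisfy 5 + 6 ≡ 0 (mod 11), so they are inverses. Their sum is O.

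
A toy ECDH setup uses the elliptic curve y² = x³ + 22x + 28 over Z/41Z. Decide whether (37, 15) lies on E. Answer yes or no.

y² = 15² ≡ 20; x³ + 22x + 28 = 51495 ≡ 40 (mod 41). 20 ≠ 40.

no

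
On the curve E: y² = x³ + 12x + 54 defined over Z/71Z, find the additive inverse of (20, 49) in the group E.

(20, 22)

-(20, 49) = (20, -49 mod 71) = (20, 22).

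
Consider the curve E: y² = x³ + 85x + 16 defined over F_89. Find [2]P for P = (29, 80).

(11, 71)

tangent at (29, 80): λ = (3·29² + 85)/(2·80) ≡ 27/71. 71⁻¹ ≡ 84 (mod 89), so λ ≡ 27·84 ≡ 43.
  x = λ² - 29 - 29 = 1849 - 58 ≡ 11; y = λ·(29 - 11) - 80 ≡ 71. → (11, 71)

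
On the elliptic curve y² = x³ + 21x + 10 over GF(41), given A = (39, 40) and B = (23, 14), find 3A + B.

(15, 25)

First 3A:
Repeated addition: build up to 3A.
2A: tangent at (39, 40): λ = (3·39² + 21)/(2·40) ≡ 33/39. 39⁻¹ ≡ 20 (mod 41) since 39·20 = 780 ≡ 1, so λ ≡ 33·20 ≡ 4.
  x = λ² - 39 - 39 = 16 - 78 ≡ 20; y = λ·(39 - 20) - 40 ≡ 36. → (20, 36)
3A: (20, 36) + (39, 40). λ = (40 - 36)/(39 - 20) ≡ 4/19 mod 41. 19⁻¹ ≡ 13 (mod 41) since 19·13 = 247 ≡ 1, so λ ≡ 11.
  x = λ² - 20 - 39 = 121 - 59 ≡ 21; y = λ·(20 - 21) - 36 ≡ 35. → (21, 35)
3A = (21, 35).
Finally 3A + B:
(21, 35) + (23, 14). λ = (14 - 35)/(23 - 21) ≡ 20/2 mod 41. 2⁻¹ ≡ 21 (mod 41) since 2·21 = 42 ≡ 1, so λ ≡ 10.
  x = λ² - 21 - 23 = 100 - 44 ≡ 15; y = λ·(21 - 15) - 35 ≡ 25. → (15, 25)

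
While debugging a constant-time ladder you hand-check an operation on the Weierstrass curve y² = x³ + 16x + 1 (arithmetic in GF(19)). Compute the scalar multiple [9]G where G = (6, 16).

Repeated addition: build up to 9G.
2G: tangent at (6, 16): λ = (3·6² + 16)/(2·16) ≡ 10/13. 13⁻¹ ≡ 3 (mod 19), so λ ≡ 10·3 ≡ 11.
  x = λ² - 6 - 6 = 121 - 12 ≡ 14; y = λ·(6 - 14) - 16 ≡ 10. → (14, 10)
3G: (14, 10) + (6, 16). λ = (16 - 10)/(6 - 14) ≡ 6/11 mod 19. 11⁻¹ ≡ 7 (mod 19) since 11·7 = 77 ≡ 1, so λ ≡ 4.
  x = λ² - 14 - 6 = 16 - 20 ≡ 15; y = λ·(14 - 15) - 10 ≡ 5. → (15, 5)
4G: (15, 5) + (6, 16). λ = (16 - 5)/(6 - 15) ≡ 11/10 mod 19. 10⁻¹ ≡ 2 (mod 19), so λ ≡ 3.
  x = λ² - 15 - 6 = 9 - 21 ≡ 7; y = λ·(15 - 7) - 5 ≡ 0. → (7, 0)
5G: (7, 0) + (6, 16). λ = (16 - 0)/(6 - 7) ≡ 16/18 mod 19. 18⁻¹ ≡ 18 (mod 19) since 18·18 = 324 ≡ 1, so λ ≡ 3.
  x = λ² - 7 - 6 = 9 - 13 ≡ 15; y = λ·(7 - 15) - 0 ≡ 14. → (15, 14)
6G: (15, 14) + (6, 16). λ = (16 - 14)/(6 - 15) ≡ 2/10 mod 19. 10⁻¹ ≡ 2 (mod 19) since 10·2 = 20 ≡ 1, so λ ≡ 4.
  x = λ² - 15 - 6 = 16 - 21 ≡ 14; y = λ·(15 - 14) - 14 ≡ 9. → (14, 9)
7G: (14, 9) + (6, 16). λ = (16 - 9)/(6 - 14) ≡ 7/11 mod 19. 11⁻¹ ≡ 7 (mod 19), so λ ≡ 11.
  x = λ² - 14 - 6 = 121 - 20 ≡ 6; y = λ·(14 - 6) - 9 ≡ 3. → (6, 3)
8G: (6, 3) + (6, 16): same x and y₁ ≡ -y₂, so the sum is 𝒪.
9G: 𝒪 + (6, 16) = (6, 16) (identity).

(6, 16)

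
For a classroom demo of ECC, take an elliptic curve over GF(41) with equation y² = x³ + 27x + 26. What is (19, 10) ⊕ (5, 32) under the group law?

(27, 26)

(19, 10) + (5, 32). λ = (32 - 10)/(5 - 19) ≡ 22/27 mod 41. 27⁻¹ ≡ 38 (mod 41) since 27·38 = 1026 ≡ 1, so λ ≡ 16.
  x = λ² - 19 - 5 = 256 - 24 ≡ 27; y = λ·(19 - 27) - 10 ≡ 26. → (27, 26)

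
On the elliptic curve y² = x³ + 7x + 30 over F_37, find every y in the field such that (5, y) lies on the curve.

x³ + 7x + 30 = 190 ≡ 5 (mod 37).
5 is a non-residue mod 37; no y exists.

none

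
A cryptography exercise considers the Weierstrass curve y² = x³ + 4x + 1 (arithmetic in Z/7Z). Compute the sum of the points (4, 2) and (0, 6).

(4, 5)

(4, 2) + (0, 6). λ = (6 - 2)/(0 - 4) ≡ 4/3 mod 7. 3⁻¹ ≡ 5 (mod 7), so λ ≡ 6.
  x = λ² - 4 - 0 = 36 - 4 ≡ 4; y = λ·(4 - 4) - 2 ≡ 5. → (4, 5)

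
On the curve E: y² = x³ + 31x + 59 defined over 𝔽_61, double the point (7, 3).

(46, 60)

tangent at (7, 3): λ = (3·7² + 31)/(2·3) ≡ 56/6. 6⁻¹ ≡ 51 (mod 61), so λ ≡ 56·51 ≡ 50.
  x = λ² - 7 - 7 = 2500 - 14 ≡ 46; y = λ·(7 - 46) - 3 ≡ 60. → (46, 60)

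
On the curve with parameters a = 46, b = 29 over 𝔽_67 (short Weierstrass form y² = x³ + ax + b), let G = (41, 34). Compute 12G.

Double-and-add on 12 = (1100)₂. Start with G = (41, 34) for the leading 1-bit.
double: tangent at (41, 34): λ = (3·41² + 46)/(2·34) ≡ 64/1. 1⁻¹ ≡ 1 (mod 67), so λ ≡ 64·1 ≡ 64.
  x = λ² - 41 - 41 = 4096 - 82 ≡ 61; y = λ·(41 - 61) - 34 ≡ 26. → (61, 26)
add G: (61, 26) + (41, 34). λ = (34 - 26)/(41 - 61) ≡ 8/47 mod 67. 47⁻¹ ≡ 10 (mod 67) since 47·10 = 470 ≡ 1, so λ ≡ 13.
  x = λ² - 61 - 41 = 169 - 102 ≡ 0; y = λ·(61 - 0) - 26 ≡ 30. → (0, 30)
double: tangent at (0, 30): λ = (3·0² + 46)/(2·30) ≡ 46/60. 60⁻¹ ≡ 19 (mod 67) since 60·19 = 1140 ≡ 1, so λ ≡ 46·19 ≡ 3.
  x = λ² - 0 - 0 = 9 - 0 ≡ 9; y = λ·(0 - 9) - 30 ≡ 10. → (9, 10)
double: tangent at (9, 10): λ = (3·9² + 46)/(2·10) ≡ 21/20. 20⁻¹ ≡ 57 (mod 67) since 20·57 = 1140 ≡ 1, so λ ≡ 21·57 ≡ 58.
  x = λ² - 9 - 9 = 3364 - 18 ≡ 63; y = λ·(9 - 63) - 10 ≡ 7. → (63, 7)

(63, 7)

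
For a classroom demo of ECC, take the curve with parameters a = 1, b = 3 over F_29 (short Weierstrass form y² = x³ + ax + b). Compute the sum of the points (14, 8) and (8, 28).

(14, 8) + (8, 28). λ = (28 - 8)/(8 - 14) ≡ 20/23 mod 29. 23⁻¹ ≡ 24 (mod 29) since 23·24 = 552 ≡ 1, so λ ≡ 16.
  x = λ² - 14 - 8 = 256 - 22 ≡ 2; y = λ·(14 - 2) - 8 ≡ 10. → (2, 10)

(2, 10)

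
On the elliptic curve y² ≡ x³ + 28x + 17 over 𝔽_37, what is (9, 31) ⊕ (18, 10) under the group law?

(9, 31) + (18, 10). λ = (10 - 31)/(18 - 9) ≡ 16/9 mod 37. 9⁻¹ ≡ 33 (mod 37) since 9·33 = 297 ≡ 1, so λ ≡ 10.
  x = λ² - 9 - 18 = 100 - 27 ≡ 36; y = λ·(9 - 36) - 31 ≡ 32. → (36, 32)

(36, 32)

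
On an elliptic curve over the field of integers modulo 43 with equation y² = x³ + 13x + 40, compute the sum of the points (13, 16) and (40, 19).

(13, 16) + (40, 19). λ = (19 - 16)/(40 - 13) ≡ 3/27 mod 43. 27⁻¹ ≡ 8 (mod 43), so λ ≡ 24.
  x = λ² - 13 - 40 = 576 - 53 ≡ 7; y = λ·(13 - 7) - 16 ≡ 42. → (7, 42)

(7, 42)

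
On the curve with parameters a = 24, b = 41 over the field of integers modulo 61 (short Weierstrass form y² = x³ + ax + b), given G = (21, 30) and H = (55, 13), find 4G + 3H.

First 4G:
Double-and-add on 4 = (100)₂. Start with G = (21, 30) for the leading 1-bit.
double: tangent at (21, 30): λ = (3·21² + 24)/(2·30) ≡ 5/60. 60⁻¹ ≡ 60 (mod 61) since 60·60 = 3600 ≡ 1, so λ ≡ 5·60 ≡ 56.
  x = λ² - 21 - 21 = 3136 - 42 ≡ 44; y = λ·(21 - 44) - 30 ≡ 24. → (44, 24)
double: tangent at (44, 24): λ = (3·44² + 24)/(2·24) ≡ 37/48. 48⁻¹ ≡ 14 (mod 61) since 48·14 = 672 ≡ 1, so λ ≡ 37·14 ≡ 30.
  x = λ² - 44 - 44 = 900 - 88 ≡ 19; y = λ·(44 - 19) - 24 ≡ 55. → (19, 55)
4G = (19, 55).
Next 3H:
Repeated addition: build up to 3H.
2H: tangent at (55, 13): λ = (3·55² + 24)/(2·13) ≡ 10/26. 26⁻¹ ≡ 54 (mod 61), so λ ≡ 10·54 ≡ 52.
  x = λ² - 55 - 55 = 2704 - 110 ≡ 32; y = λ·(55 - 32) - 13 ≡ 24. → (32, 24)
3H: (32, 24) + (55, 13). λ = (13 - 24)/(55 - 32) ≡ 50/23 mod 61. 23⁻¹ ≡ 8 (mod 61), so λ ≡ 34.
  x = λ² - 32 - 55 = 1156 - 87 ≡ 32; y = λ·(32 - 32) - 24 ≡ 37. → (32, 37)
3H = (32, 37).
Finally 4G + 3H:
(19, 55) + (32, 37). λ = (37 - 55)/(32 - 19) ≡ 43/13 mod 61. 13⁻¹ ≡ 47 (mod 61), so λ ≡ 8.
  x = λ² - 19 - 32 = 64 - 51 ≡ 13; y = λ·(19 - 13) - 55 ≡ 54. → (13, 54)

(13, 54)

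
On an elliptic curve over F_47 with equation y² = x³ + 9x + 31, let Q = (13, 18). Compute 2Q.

tangent at (13, 18): λ = (3·13² + 9)/(2·18) ≡ 46/36. 36⁻¹ ≡ 17 (mod 47), so λ ≡ 46·17 ≡ 30.
  x = λ² - 13 - 13 = 900 - 26 ≡ 28; y = λ·(13 - 28) - 18 ≡ 2. → (28, 2)

(28, 2)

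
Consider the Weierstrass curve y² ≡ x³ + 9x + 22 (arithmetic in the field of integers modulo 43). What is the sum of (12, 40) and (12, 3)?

The two points share x = 12 and their y-coordinates satisfy 40 + 3 ≡ 0 (mod 43), so they are inverses. Their sum is ∞.

O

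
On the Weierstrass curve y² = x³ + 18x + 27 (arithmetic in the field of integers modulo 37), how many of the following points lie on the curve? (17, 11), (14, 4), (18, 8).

0

(17, 11): 11² ≡ 10, rhs ≡ 29 → off.
(14, 4): 4² ≡ 16, rhs ≡ 26 → off.
(18, 8): 8² ≡ 27, rhs ≡ 4 → off.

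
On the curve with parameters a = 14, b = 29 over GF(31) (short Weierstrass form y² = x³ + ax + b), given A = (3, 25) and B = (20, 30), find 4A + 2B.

First 4A:
Repeated addition: build up to 4A.
2A: tangent at (3, 25): λ = (3·3² + 14)/(2·25) ≡ 10/19. 19⁻¹ ≡ 18 (mod 31) since 19·18 = 342 ≡ 1, so λ ≡ 10·18 ≡ 25.
  x = λ² - 3 - 3 = 625 - 6 ≡ 30; y = λ·(3 - 30) - 25 ≡ 13. → (30, 13)
3A: (30, 13) + (3, 25). λ = (25 - 13)/(3 - 30) ≡ 12/4 mod 31. 4⁻¹ ≡ 8 (mod 31), so λ ≡ 3.
  x = λ² - 30 - 3 = 9 - 33 ≡ 7; y = λ·(30 - 7) - 13 ≡ 25. → (7, 25)
4A: (7, 25) + (3, 25). λ = (25 - 25)/(3 - 7) ≡ 0/27 mod 31. 27⁻¹ ≡ 23 (mod 31), so λ ≡ 0.
  x = λ² - 7 - 3 = 0 - 10 ≡ 21; y = λ·(7 - 21) - 25 ≡ 6. → (21, 6)
4A = (21, 6).
Next 2B:
Repeated addition: build up to 2B.
2B: tangent at (20, 30): λ = (3·20² + 14)/(2·30) ≡ 5/29. 29⁻¹ ≡ 15 (mod 31) since 29·15 = 435 ≡ 1, so λ ≡ 5·15 ≡ 13.
  x = λ² - 20 - 20 = 169 - 40 ≡ 5; y = λ·(20 - 5) - 30 ≡ 10. → (5, 10)
2B = (5, 10).
Finally 4A + 2B:
(21, 6) + (5, 10). λ = (10 - 6)/(5 - 21) ≡ 4/15 mod 31. 15⁻¹ ≡ 29 (mod 31), so λ ≡ 23.
  x = λ² - 21 - 5 = 529 - 26 ≡ 7; y = λ·(21 - 7) - 6 ≡ 6. → (7, 6)

(7, 6)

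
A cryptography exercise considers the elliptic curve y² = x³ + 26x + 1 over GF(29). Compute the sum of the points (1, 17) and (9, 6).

(1, 17) + (9, 6). λ = (6 - 17)/(9 - 1) ≡ 18/8 mod 29. 8⁻¹ ≡ 11 (mod 29) since 8·11 = 88 ≡ 1, so λ ≡ 24.
  x = λ² - 1 - 9 = 576 - 10 ≡ 15; y = λ·(1 - 15) - 17 ≡ 24. → (15, 24)

(15, 24)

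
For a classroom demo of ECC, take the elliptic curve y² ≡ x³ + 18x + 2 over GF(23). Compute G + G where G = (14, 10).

tangent at (14, 10): λ = (3·14² + 18)/(2·10) ≡ 8/20. 20⁻¹ ≡ 15 (mod 23), so λ ≡ 8·15 ≡ 5.
  x = λ² - 14 - 14 = 25 - 28 ≡ 20; y = λ·(14 - 20) - 10 ≡ 6. → (20, 6)

(20, 6)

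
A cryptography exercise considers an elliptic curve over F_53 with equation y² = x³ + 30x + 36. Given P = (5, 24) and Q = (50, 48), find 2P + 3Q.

(40, 29)

First 2P:
Repeated addition: build up to 2P.
2P: tangent at (5, 24): λ = (3·5² + 30)/(2·24) ≡ 52/48. 48⁻¹ ≡ 21 (mod 53), so λ ≡ 52·21 ≡ 32.
  x = λ² - 5 - 5 = 1024 - 10 ≡ 7; y = λ·(5 - 7) - 24 ≡ 18. → (7, 18)
2P = (7, 18).
Next 3Q:
Repeated addition: build up to 3Q.
2Q: tangent at (50, 48): λ = (3·50² + 30)/(2·48) ≡ 4/43. 43⁻¹ ≡ 37 (mod 53) since 43·37 = 1591 ≡ 1, so λ ≡ 4·37 ≡ 42.
  x = λ² - 50 - 50 = 1764 - 100 ≡ 21; y = λ·(50 - 21) - 48 ≡ 4. → (21, 4)
3Q: (21, 4) + (50, 48). λ = (48 - 4)/(50 - 21) ≡ 44/29 mod 53. 29⁻¹ ≡ 11 (mod 53), so λ ≡ 7.
  x = λ² - 21 - 50 = 49 - 71 ≡ 31; y = λ·(21 - 31) - 4 ≡ 32. → (31, 32)
3Q = (31, 32).
Finally 2P + 3Q:
(7, 18) + (31, 32). λ = (32 - 18)/(31 - 7) ≡ 14/24 mod 53. 24⁻¹ ≡ 42 (mod 53), so λ ≡ 5.
  x = λ² - 7 - 31 = 25 - 38 ≡ 40; y = λ·(7 - 40) - 18 ≡ 29. → (40, 29)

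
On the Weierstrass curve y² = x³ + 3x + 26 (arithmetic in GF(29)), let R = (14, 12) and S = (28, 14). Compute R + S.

(14, 12) + (28, 14). λ = (14 - 12)/(28 - 14) ≡ 2/14 mod 29. 14⁻¹ ≡ 27 (mod 29), so λ ≡ 25.
  x = λ² - 14 - 28 = 625 - 42 ≡ 3; y = λ·(14 - 3) - 12 ≡ 2. → (3, 2)

(3, 2)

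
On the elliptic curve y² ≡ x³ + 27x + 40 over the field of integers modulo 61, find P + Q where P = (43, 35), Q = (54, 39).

(9, 55)

(43, 35) + (54, 39). λ = (39 - 35)/(54 - 43) ≡ 4/11 mod 61. 11⁻¹ ≡ 50 (mod 61) since 11·50 = 550 ≡ 1, so λ ≡ 17.
  x = λ² - 43 - 54 = 289 - 97 ≡ 9; y = λ·(43 - 9) - 35 ≡ 55. → (9, 55)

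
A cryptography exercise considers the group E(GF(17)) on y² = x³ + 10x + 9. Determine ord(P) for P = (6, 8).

3

2P: tangent at (6, 8): λ = (3·6² + 10)/(2·8) ≡ 16/16. 16⁻¹ ≡ 16 (mod 17), so λ ≡ 16·16 ≡ 1.
  x = λ² - 6 - 6 = 1 - 12 ≡ 6; y = λ·(6 - 6) - 8 ≡ 9. → (6, 9)
3P: (6, 9) + (6, 8): same x and y₁ ≡ -y₂, so the sum is the point at infinity.
3P = the point at infinity, so the order is 3.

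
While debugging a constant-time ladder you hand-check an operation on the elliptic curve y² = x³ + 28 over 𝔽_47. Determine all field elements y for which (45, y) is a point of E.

x³ + 0x + 28 = 91153 ≡ 20 (mod 47).
20 is a non-residue mod 47; no y exists.

none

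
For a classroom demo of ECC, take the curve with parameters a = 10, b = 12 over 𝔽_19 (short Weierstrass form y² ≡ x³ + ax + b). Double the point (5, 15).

(7, 11)

tangent at (5, 15): λ = (3·5² + 10)/(2·15) ≡ 9/11. 11⁻¹ ≡ 7 (mod 19) since 11·7 = 77 ≡ 1, so λ ≡ 9·7 ≡ 6.
  x = λ² - 5 - 5 = 36 - 10 ≡ 7; y = λ·(5 - 7) - 15 ≡ 11. → (7, 11)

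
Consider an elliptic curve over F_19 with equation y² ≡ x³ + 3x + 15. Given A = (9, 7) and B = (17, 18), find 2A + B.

First 2A:
Repeated addition: build up to 2A.
2A: tangent at (9, 7): λ = (3·9² + 3)/(2·7) ≡ 18/14. 14⁻¹ ≡ 15 (mod 19), so λ ≡ 18·15 ≡ 4.
  x = λ² - 9 - 9 = 16 - 18 ≡ 17; y = λ·(9 - 17) - 7 ≡ 18. → (17, 18)
2A = (17, 18).
Finally 2A + B:
tangent at (17, 18): λ = (3·17² + 3)/(2·18) ≡ 15/17. 17⁻¹ ≡ 9 (mod 19), so λ ≡ 15·9 ≡ 2.
  x = λ² - 17 - 17 = 4 - 34 ≡ 8; y = λ·(17 - 8) - 18 ≡ 0. → (8, 0)

(8, 0)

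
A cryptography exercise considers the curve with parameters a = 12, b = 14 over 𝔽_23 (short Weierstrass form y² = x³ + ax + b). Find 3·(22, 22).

Write P = (22, 22).
Repeated addition: build up to 3P.
2P: tangent at (22, 22): λ = (3·22² + 12)/(2·22) ≡ 15/21. 21⁻¹ ≡ 11 (mod 23), so λ ≡ 15·11 ≡ 4.
  x = λ² - 22 - 22 = 16 - 44 ≡ 18; y = λ·(22 - 18) - 22 ≡ 17. → (18, 17)
3P: (18, 17) + (22, 22). λ = (22 - 17)/(22 - 18) ≡ 5/4 mod 23. 4⁻¹ ≡ 6 (mod 23) since 4·6 = 24 ≡ 1, so λ ≡ 7.
  x = λ² - 18 - 22 = 49 - 40 ≡ 9; y = λ·(18 - 9) - 17 ≡ 0. → (9, 0)

(9, 0)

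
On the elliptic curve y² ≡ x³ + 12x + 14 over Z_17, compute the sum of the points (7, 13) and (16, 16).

(13, 2)

(7, 13) + (16, 16). λ = (16 - 13)/(16 - 7) ≡ 3/9 mod 17. 9⁻¹ ≡ 2 (mod 17), so λ ≡ 6.
  x = λ² - 7 - 16 = 36 - 23 ≡ 13; y = λ·(7 - 13) - 13 ≡ 2. → (13, 2)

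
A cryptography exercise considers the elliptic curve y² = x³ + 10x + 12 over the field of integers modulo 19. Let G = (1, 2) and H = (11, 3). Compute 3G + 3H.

First 3G:
Repeated addition: build up to 3G.
2G: tangent at (1, 2): λ = (3·1² + 10)/(2·2) ≡ 13/4. 4⁻¹ ≡ 5 (mod 19), so λ ≡ 13·5 ≡ 8.
  x = λ² - 1 - 1 = 64 - 2 ≡ 5; y = λ·(1 - 5) - 2 ≡ 4. → (5, 4)
3G: (5, 4) + (1, 2). λ = (2 - 4)/(1 - 5) ≡ 17/15 mod 19. 15⁻¹ ≡ 14 (mod 19), so λ ≡ 10.
  x = λ² - 5 - 1 = 100 - 6 ≡ 18; y = λ·(5 - 18) - 4 ≡ 18. → (18, 18)
3G = (18, 18).
Next 3H:
Repeated addition: build up to 3H.
2H: tangent at (11, 3): λ = (3·11² + 10)/(2·3) ≡ 12/6. 6⁻¹ ≡ 16 (mod 19) since 6·16 = 96 ≡ 1, so λ ≡ 12·16 ≡ 2.
  x = λ² - 11 - 11 = 4 - 22 ≡ 1; y = λ·(11 - 1) - 3 ≡ 17. → (1, 17)
3H: (1, 17) + (11, 3). λ = (3 - 17)/(11 - 1) ≡ 5/10 mod 19. 10⁻¹ ≡ 2 (mod 19), so λ ≡ 10.
  x = λ² - 1 - 11 = 100 - 12 ≡ 12; y = λ·(1 - 12) - 17 ≡ 6. → (12, 6)
3H = (12, 6).
Finally 3G + 3H:
(18, 18) + (12, 6). λ = (6 - 18)/(12 - 18) ≡ 7/13 mod 19. 13⁻¹ ≡ 3 (mod 19), so λ ≡ 2.
  x = λ² - 18 - 12 = 4 - 30 ≡ 12; y = λ·(18 - 12) - 18 ≡ 13. → (12, 13)

(12, 13)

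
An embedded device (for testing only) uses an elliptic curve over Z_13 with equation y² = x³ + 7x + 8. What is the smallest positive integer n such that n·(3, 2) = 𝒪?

2P: tangent at (3, 2): λ = (3·3² + 7)/(2·2) ≡ 8/4. 4⁻¹ ≡ 10 (mod 13) since 4·10 = 40 ≡ 1, so λ ≡ 8·10 ≡ 2.
  x = λ² - 3 - 3 = 4 - 6 ≡ 11; y = λ·(3 - 11) - 2 ≡ 8. → (11, 8)
3P: (11, 8) + (3, 2). λ = (2 - 8)/(3 - 11) ≡ 7/5 mod 13. 5⁻¹ ≡ 8 (mod 13), so λ ≡ 4.
  x = λ² - 11 - 3 = 16 - 14 ≡ 2; y = λ·(11 - 2) - 8 ≡ 2. → (2, 2)
4P: (2, 2) + (3, 2). λ = (2 - 2)/(3 - 2) ≡ 0/1 mod 13. 1⁻¹ ≡ 1 (mod 13) since 1·1 = 1 ≡ 1, so λ ≡ 0.
  x = λ² - 2 - 3 = 0 - 5 ≡ 8; y = λ·(2 - 8) - 2 ≡ 11. → (8, 11)
5P: (8, 11) + (3, 2). λ = (2 - 11)/(3 - 8) ≡ 4/8 mod 13. 8⁻¹ ≡ 5 (mod 13) since 8·5 = 40 ≡ 1, so λ ≡ 7.
  x = λ² - 8 - 3 = 49 - 11 ≡ 12; y = λ·(8 - 12) - 11 ≡ 0. → (12, 0)
6P: (12, 0) + (3, 2). λ = (2 - 0)/(3 - 12) ≡ 2/4 mod 13. 4⁻¹ ≡ 10 (mod 13), so λ ≡ 7.
  x = λ² - 12 - 3 = 49 - 15 ≡ 8; y = λ·(12 - 8) - 0 ≡ 2. → (8, 2)
7P: (8, 2) + (3, 2). λ = (2 - 2)/(3 - 8) ≡ 0/8 mod 13. 8⁻¹ ≡ 5 (mod 13), so λ ≡ 0.
  x = λ² - 8 - 3 = 0 - 11 ≡ 2; y = λ·(8 - 2) - 2 ≡ 11. → (2, 11)
8P: (2, 11) + (3, 2). λ = (2 - 11)/(3 - 2) ≡ 4/1 mod 13. 1⁻¹ ≡ 1 (mod 13) since 1·1 = 1 ≡ 1, so λ ≡ 4.
  x = λ² - 2 - 3 = 16 - 5 ≡ 11; y = λ·(2 - 11) - 11 ≡ 5. → (11, 5)
9P: (11, 5) + (3, 2). λ = (2 - 5)/(3 - 11) ≡ 10/5 mod 13. 5⁻¹ ≡ 8 (mod 13) since 5·8 = 40 ≡ 1, so λ ≡ 2.
  x = λ² - 11 - 3 = 4 - 14 ≡ 3; y = λ·(11 - 3) - 5 ≡ 11. → (3, 11)
10P: (3, 11) + (3, 2): same x and y₁ ≡ -y₂, so the sum is 𝒪.
10P = 𝒪, so the order is 10.

10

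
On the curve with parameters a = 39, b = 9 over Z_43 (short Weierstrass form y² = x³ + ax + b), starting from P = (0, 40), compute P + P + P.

(3, 29)

Repeated addition: build up to 3P.
2P: tangent at (0, 40): λ = (3·0² + 39)/(2·40) ≡ 39/37. 37⁻¹ ≡ 7 (mod 43) since 37·7 = 259 ≡ 1, so λ ≡ 39·7 ≡ 15.
  x = λ² - 0 - 0 = 225 - 0 ≡ 10; y = λ·(0 - 10) - 40 ≡ 25. → (10, 25)
3P: (10, 25) + (0, 40). λ = (40 - 25)/(0 - 10) ≡ 15/33 mod 43. 33⁻¹ ≡ 30 (mod 43) since 33·30 = 990 ≡ 1, so λ ≡ 20.
  x = λ² - 10 - 0 = 400 - 10 ≡ 3; y = λ·(10 - 3) - 25 ≡ 29. → (3, 29)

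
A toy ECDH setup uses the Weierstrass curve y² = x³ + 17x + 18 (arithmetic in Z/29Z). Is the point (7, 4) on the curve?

yes

y² = 4² ≡ 16; x³ + 17x + 18 = 480 ≡ 16 (mod 29). 16 = 16.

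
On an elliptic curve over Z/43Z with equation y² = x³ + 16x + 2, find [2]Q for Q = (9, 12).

(20, 18)

tangent at (9, 12): λ = (3·9² + 16)/(2·12) ≡ 1/24. 24⁻¹ ≡ 9 (mod 43), so λ ≡ 1·9 ≡ 9.
  x = λ² - 9 - 9 = 81 - 18 ≡ 20; y = λ·(9 - 20) - 12 ≡ 18. → (20, 18)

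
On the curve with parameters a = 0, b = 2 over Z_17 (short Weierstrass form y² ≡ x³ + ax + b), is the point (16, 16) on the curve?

y² = 16² ≡ 1; x³ + 0x + 2 = 4098 ≡ 1 (mod 17). 1 = 1.

yes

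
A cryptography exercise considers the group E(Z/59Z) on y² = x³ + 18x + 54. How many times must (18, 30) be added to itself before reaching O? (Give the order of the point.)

2P: tangent at (18, 30): λ = (3·18² + 18)/(2·30) ≡ 46/1. 1⁻¹ ≡ 1 (mod 59) since 1·1 = 1 ≡ 1, so λ ≡ 46·1 ≡ 46.
  x = λ² - 18 - 18 = 2116 - 36 ≡ 15; y = λ·(18 - 15) - 30 ≡ 49. → (15, 49)
3P: (15, 49) + (18, 30). λ = (30 - 49)/(18 - 15) ≡ 40/3 mod 59. 3⁻¹ ≡ 20 (mod 59), so λ ≡ 33.
  x = λ² - 15 - 18 = 1089 - 33 ≡ 53; y = λ·(15 - 53) - 49 ≡ 54. → (53, 54)
4P: (53, 54) + (18, 30). λ = (30 - 54)/(18 - 53) ≡ 35/24 mod 59. 24⁻¹ ≡ 32 (mod 59), so λ ≡ 58.
  x = λ² - 53 - 18 = 3364 - 71 ≡ 48; y = λ·(53 - 48) - 54 ≡ 0. → (48, 0)
5P: (48, 0) + (18, 30). λ = (30 - 0)/(18 - 48) ≡ 30/29 mod 59. 29⁻¹ ≡ 57 (mod 59) since 29·57 = 1653 ≡ 1, so λ ≡ 58.
  x = λ² - 48 - 18 = 3364 - 66 ≡ 53; y = λ·(48 - 53) - 0 ≡ 5. → (53, 5)
6P: (53, 5) + (18, 30). λ = (30 - 5)/(18 - 53) ≡ 25/24 mod 59. 24⁻¹ ≡ 32 (mod 59), so λ ≡ 33.
  x = λ² - 53 - 18 = 1089 - 71 ≡ 15; y = λ·(53 - 15) - 5 ≡ 10. → (15, 10)
7P: (15, 10) + (18, 30). λ = (30 - 10)/(18 - 15) ≡ 20/3 mod 59. 3⁻¹ ≡ 20 (mod 59), so λ ≡ 46.
  x = λ² - 15 - 18 = 2116 - 33 ≡ 18; y = λ·(15 - 18) - 10 ≡ 29. → (18, 29)
8P: (18, 29) + (18, 30): same x and y₁ ≡ -y₂, so the sum is O.
8P = O, so the order is 8.

8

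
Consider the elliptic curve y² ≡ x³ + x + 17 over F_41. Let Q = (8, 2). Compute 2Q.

tangent at (8, 2): λ = (3·8² + 1)/(2·2) ≡ 29/4. 4⁻¹ ≡ 31 (mod 41) since 4·31 = 124 ≡ 1, so λ ≡ 29·31 ≡ 38.
  x = λ² - 8 - 8 = 1444 - 16 ≡ 34; y = λ·(8 - 34) - 2 ≡ 35. → (34, 35)

(34, 35)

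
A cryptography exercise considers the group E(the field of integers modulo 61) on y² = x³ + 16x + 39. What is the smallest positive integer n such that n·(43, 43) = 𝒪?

6

2P: tangent at (43, 43): λ = (3·43² + 16)/(2·43) ≡ 12/25. 25⁻¹ ≡ 22 (mod 61), so λ ≡ 12·22 ≡ 20.
  x = λ² - 43 - 43 = 400 - 86 ≡ 9; y = λ·(43 - 9) - 43 ≡ 27. → (9, 27)
3P: (9, 27) + (43, 43). λ = (43 - 27)/(43 - 9) ≡ 16/34 mod 61. 34⁻¹ ≡ 9 (mod 61), so λ ≡ 22.
  x = λ² - 9 - 43 = 484 - 52 ≡ 5; y = λ·(9 - 5) - 27 ≡ 0. → (5, 0)
4P: (5, 0) + (43, 43). λ = (43 - 0)/(43 - 5) ≡ 43/38 mod 61. 38⁻¹ ≡ 53 (mod 61) since 38·53 = 2014 ≡ 1, so λ ≡ 22.
  x = λ² - 5 - 43 = 484 - 48 ≡ 9; y = λ·(5 - 9) - 0 ≡ 34. → (9, 34)
5P: (9, 34) + (43, 43). λ = (43 - 34)/(43 - 9) ≡ 9/34 mod 61. 34⁻¹ ≡ 9 (mod 61), so λ ≡ 20.
  x = λ² - 9 - 43 = 400 - 52 ≡ 43; y = λ·(9 - 43) - 34 ≡ 18. → (43, 18)
6P: (43, 18) + (43, 43): same x and y₁ ≡ -y₂, so the sum is 𝒪.
6P = 𝒪, so the order is 6.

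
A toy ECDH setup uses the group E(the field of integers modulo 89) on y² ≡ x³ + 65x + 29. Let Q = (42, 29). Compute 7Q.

Double-and-add on 7 = (111)₂. Start with Q = (42, 29) for the leading 1-bit.
double: tangent at (42, 29): λ = (3·42² + 65)/(2·29) ≡ 17/58. 58⁻¹ ≡ 66 (mod 89), so λ ≡ 17·66 ≡ 54.
  x = λ² - 42 - 42 = 2916 - 84 ≡ 73; y = λ·(42 - 73) - 29 ≡ 77. → (73, 77)
add Q: (73, 77) + (42, 29). λ = (29 - 77)/(42 - 73) ≡ 41/58 mod 89. 58⁻¹ ≡ 66 (mod 89) since 58·66 = 3828 ≡ 1, so λ ≡ 36.
  x = λ² - 73 - 42 = 1296 - 115 ≡ 24; y = λ·(73 - 24) - 77 ≡ 85. → (24, 85)
double: tangent at (24, 85): λ = (3·24² + 65)/(2·85) ≡ 13/81. 81⁻¹ ≡ 11 (mod 89), so λ ≡ 13·11 ≡ 54.
  x = λ² - 24 - 24 = 2916 - 48 ≡ 20; y = λ·(24 - 20) - 85 ≡ 42. → (20, 42)
add Q: (20, 42) + (42, 29). λ = (29 - 42)/(42 - 20) ≡ 76/22 mod 89. 22⁻¹ ≡ 85 (mod 89), so λ ≡ 52.
  x = λ² - 20 - 42 = 2704 - 62 ≡ 61; y = λ·(20 - 61) - 42 ≡ 51. → (61, 51)

(61, 51)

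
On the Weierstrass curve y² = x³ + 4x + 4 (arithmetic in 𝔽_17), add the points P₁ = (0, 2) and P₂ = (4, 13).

(11, 6)

(0, 2) + (4, 13). λ = (13 - 2)/(4 - 0) ≡ 11/4 mod 17. 4⁻¹ ≡ 13 (mod 17) since 4·13 = 52 ≡ 1, so λ ≡ 7.
  x = λ² - 0 - 4 = 49 - 4 ≡ 11; y = λ·(0 - 11) - 2 ≡ 6. → (11, 6)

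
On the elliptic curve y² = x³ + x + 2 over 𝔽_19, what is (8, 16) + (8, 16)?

tangent at (8, 16): λ = (3·8² + 1)/(2·16) ≡ 3/13. 13⁻¹ ≡ 3 (mod 19) since 13·3 = 39 ≡ 1, so λ ≡ 3·3 ≡ 9.
  x = λ² - 8 - 8 = 81 - 16 ≡ 8; y = λ·(8 - 8) - 16 ≡ 3. → (8, 3)

(8, 3)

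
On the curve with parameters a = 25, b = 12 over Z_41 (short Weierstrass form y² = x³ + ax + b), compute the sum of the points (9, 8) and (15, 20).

(9, 8) + (15, 20). λ = (20 - 8)/(15 - 9) ≡ 12/6 mod 41. 6⁻¹ ≡ 7 (mod 41), so λ ≡ 2.
  x = λ² - 9 - 15 = 4 - 24 ≡ 21; y = λ·(9 - 21) - 8 ≡ 9. → (21, 9)

(21, 9)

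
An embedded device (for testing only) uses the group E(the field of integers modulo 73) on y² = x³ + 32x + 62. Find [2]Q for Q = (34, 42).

(54, 25)

tangent at (34, 42): λ = (3·34² + 32)/(2·42) ≡ 69/11. 11⁻¹ ≡ 20 (mod 73), so λ ≡ 69·20 ≡ 66.
  x = λ² - 34 - 34 = 4356 - 68 ≡ 54; y = λ·(34 - 54) - 42 ≡ 25. → (54, 25)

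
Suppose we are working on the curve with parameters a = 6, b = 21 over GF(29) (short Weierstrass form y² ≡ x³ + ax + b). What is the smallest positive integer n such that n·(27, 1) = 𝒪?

2P: tangent at (27, 1): λ = (3·27² + 6)/(2·1) ≡ 18/2. 2⁻¹ ≡ 15 (mod 29) since 2·15 = 30 ≡ 1, so λ ≡ 18·15 ≡ 9.
  x = λ² - 27 - 27 = 81 - 54 ≡ 27; y = λ·(27 - 27) - 1 ≡ 28. → (27, 28)
3P: (27, 28) + (27, 1): same x and y₁ ≡ -y₂, so the sum is 𝒪.
3P = 𝒪, so the order is 3.

3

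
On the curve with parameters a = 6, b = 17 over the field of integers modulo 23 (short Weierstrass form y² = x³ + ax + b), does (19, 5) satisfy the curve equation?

y² = 5² ≡ 2; x³ + 6x + 17 = 6990 ≡ 21 (mod 23). 2 ≠ 21.

no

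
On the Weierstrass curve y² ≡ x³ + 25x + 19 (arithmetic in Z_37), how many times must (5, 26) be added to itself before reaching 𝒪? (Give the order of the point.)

12

2P: tangent at (5, 26): λ = (3·5² + 25)/(2·26) ≡ 26/15. 15⁻¹ ≡ 5 (mod 37), so λ ≡ 26·5 ≡ 19.
  x = λ² - 5 - 5 = 361 - 10 ≡ 18; y = λ·(5 - 18) - 26 ≡ 23. → (18, 23)
3P: (18, 23) + (5, 26). λ = (26 - 23)/(5 - 18) ≡ 3/24 mod 37. 24⁻¹ ≡ 17 (mod 37), so λ ≡ 14.
  x = λ² - 18 - 5 = 196 - 23 ≡ 25; y = λ·(18 - 25) - 23 ≡ 27. → (25, 27)
4P: (25, 27) + (5, 26). λ = (26 - 27)/(5 - 25) ≡ 36/17 mod 37. 17⁻¹ ≡ 24 (mod 37), so λ ≡ 13.
  x = λ² - 25 - 5 = 169 - 30 ≡ 28; y = λ·(25 - 28) - 27 ≡ 8. → (28, 8)
5P: (28, 8) + (5, 26). λ = (26 - 8)/(5 - 28) ≡ 18/14 mod 37. 14⁻¹ ≡ 8 (mod 37), so λ ≡ 33.
  x = λ² - 28 - 5 = 1089 - 33 ≡ 20; y = λ·(28 - 20) - 8 ≡ 34. → (20, 34)
6P: (20, 34) + (5, 26). λ = (26 - 34)/(5 - 20) ≡ 29/22 mod 37. 22⁻¹ ≡ 32 (mod 37), so λ ≡ 3.
  x = λ² - 20 - 5 = 9 - 25 ≡ 21; y = λ·(20 - 21) - 34 ≡ 0. → (21, 0)
7P: (21, 0) + (5, 26). λ = (26 - 0)/(5 - 21) ≡ 26/21 mod 37. 21⁻¹ ≡ 30 (mod 37) since 21·30 = 630 ≡ 1, so λ ≡ 3.
  x = λ² - 21 - 5 = 9 - 26 ≡ 20; y = λ·(21 - 20) - 0 ≡ 3. → (20, 3)
8P: (20, 3) + (5, 26). λ = (26 - 3)/(5 - 20) ≡ 23/22 mod 37. 22⁻¹ ≡ 32 (mod 37), so λ ≡ 33.
  x = λ² - 20 - 5 = 1089 - 25 ≡ 28; y = λ·(20 - 28) - 3 ≡ 29. → (28, 29)
9P: (28, 29) + (5, 26). λ = (26 - 29)/(5 - 28) ≡ 34/14 mod 37. 14⁻¹ ≡ 8 (mod 37) since 14·8 = 112 ≡ 1, so λ ≡ 13.
  x = λ² - 28 - 5 = 169 - 33 ≡ 25; y = λ·(28 - 25) - 29 ≡ 10. → (25, 10)
10P: (25, 10) + (5, 26). λ = (26 - 10)/(5 - 25) ≡ 16/17 mod 37. 17⁻¹ ≡ 24 (mod 37) since 17·24 = 408 ≡ 1, so λ ≡ 14.
  x = λ² - 25 - 5 = 196 - 30 ≡ 18; y = λ·(25 - 18) - 10 ≡ 14. → (18, 14)
11P: (18, 14) + (5, 26). λ = (26 - 14)/(5 - 18) ≡ 12/24 mod 37. 24⁻¹ ≡ 17 (mod 37) since 24·17 = 408 ≡ 1, so λ ≡ 19.
  x = λ² - 18 - 5 = 361 - 23 ≡ 5; y = λ·(18 - 5) - 14 ≡ 11. → (5, 11)
12P: (5, 11) + (5, 26): same x and y₁ ≡ -y₂, so the sum is 𝒪.
12P = 𝒪, so the order is 12.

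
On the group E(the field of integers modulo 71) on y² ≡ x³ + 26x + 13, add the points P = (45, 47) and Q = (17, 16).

(45, 47) + (17, 16). λ = (16 - 47)/(17 - 45) ≡ 40/43 mod 71. 43⁻¹ ≡ 38 (mod 71), so λ ≡ 29.
  x = λ² - 45 - 17 = 841 - 62 ≡ 69; y = λ·(45 - 69) - 47 ≡ 38. → (69, 38)

(69, 38)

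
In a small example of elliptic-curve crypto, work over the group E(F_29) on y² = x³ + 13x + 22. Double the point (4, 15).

tangent at (4, 15): λ = (3·4² + 13)/(2·15) ≡ 3/1. 1⁻¹ ≡ 1 (mod 29), so λ ≡ 3·1 ≡ 3.
  x = λ² - 4 - 4 = 9 - 8 ≡ 1; y = λ·(4 - 1) - 15 ≡ 23. → (1, 23)

(1, 23)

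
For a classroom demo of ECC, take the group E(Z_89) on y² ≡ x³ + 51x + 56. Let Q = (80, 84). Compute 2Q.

(60, 40)

tangent at (80, 84): λ = (3·80² + 51)/(2·84) ≡ 27/79. 79⁻¹ ≡ 80 (mod 89) since 79·80 = 6320 ≡ 1, so λ ≡ 27·80 ≡ 24.
  x = λ² - 80 - 80 = 576 - 160 ≡ 60; y = λ·(80 - 60) - 84 ≡ 40. → (60, 40)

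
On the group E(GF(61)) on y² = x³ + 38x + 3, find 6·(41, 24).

(59, 38)

Write Q = (41, 24).
Repeated addition: build up to 6Q.
2Q: tangent at (41, 24): λ = (3·41² + 38)/(2·24) ≡ 18/48. 48⁻¹ ≡ 14 (mod 61), so λ ≡ 18·14 ≡ 8.
  x = λ² - 41 - 41 = 64 - 82 ≡ 43; y = λ·(41 - 43) - 24 ≡ 21. → (43, 21)
3Q: (43, 21) + (41, 24). λ = (24 - 21)/(41 - 43) ≡ 3/59 mod 61. 59⁻¹ ≡ 30 (mod 61), so λ ≡ 29.
  x = λ² - 43 - 41 = 841 - 84 ≡ 25; y = λ·(43 - 25) - 21 ≡ 13. → (25, 13)
4Q: (25, 13) + (41, 24). λ = (24 - 13)/(41 - 25) ≡ 11/16 mod 61. 16⁻¹ ≡ 42 (mod 61), so λ ≡ 35.
  x = λ² - 25 - 41 = 1225 - 66 ≡ 0; y = λ·(25 - 0) - 13 ≡ 8. → (0, 8)
5Q: (0, 8) + (41, 24). λ = (24 - 8)/(41 - 0) ≡ 16/41 mod 61. 41⁻¹ ≡ 3 (mod 61) since 41·3 = 123 ≡ 1, so λ ≡ 48.
  x = λ² - 0 - 41 = 2304 - 41 ≡ 6; y = λ·(0 - 6) - 8 ≡ 9. → (6, 9)
6Q: (6, 9) + (41, 24). λ = (24 - 9)/(41 - 6) ≡ 15/35 mod 61. 35⁻¹ ≡ 7 (mod 61) since 35·7 = 245 ≡ 1, so λ ≡ 44.
  x = λ² - 6 - 41 = 1936 - 47 ≡ 59; y = λ·(6 - 59) - 9 ≡ 38. → (59, 38)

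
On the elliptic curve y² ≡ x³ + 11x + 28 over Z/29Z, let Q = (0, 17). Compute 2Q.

(6, 22)

tangent at (0, 17): λ = (3·0² + 11)/(2·17) ≡ 11/5. 5⁻¹ ≡ 6 (mod 29) since 5·6 = 30 ≡ 1, so λ ≡ 11·6 ≡ 8.
  x = λ² - 0 - 0 = 64 - 0 ≡ 6; y = λ·(0 - 6) - 17 ≡ 22. → (6, 22)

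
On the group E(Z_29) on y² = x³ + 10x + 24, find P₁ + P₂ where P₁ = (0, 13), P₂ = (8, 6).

(5, 24)

(0, 13) + (8, 6). λ = (6 - 13)/(8 - 0) ≡ 22/8 mod 29. 8⁻¹ ≡ 11 (mod 29) since 8·11 = 88 ≡ 1, so λ ≡ 10.
  x = λ² - 0 - 8 = 100 - 8 ≡ 5; y = λ·(0 - 5) - 13 ≡ 24. → (5, 24)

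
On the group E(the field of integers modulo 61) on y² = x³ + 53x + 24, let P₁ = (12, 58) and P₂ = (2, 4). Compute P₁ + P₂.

(42, 24)

(12, 58) + (2, 4). λ = (4 - 58)/(2 - 12) ≡ 7/51 mod 61. 51⁻¹ ≡ 6 (mod 61) since 51·6 = 306 ≡ 1, so λ ≡ 42.
  x = λ² - 12 - 2 = 1764 - 14 ≡ 42; y = λ·(12 - 42) - 58 ≡ 24. → (42, 24)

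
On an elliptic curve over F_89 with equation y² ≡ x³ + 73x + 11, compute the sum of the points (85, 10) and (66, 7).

(85, 10) + (66, 7). λ = (7 - 10)/(66 - 85) ≡ 86/70 mod 89. 70⁻¹ ≡ 14 (mod 89), so λ ≡ 47.
  x = λ² - 85 - 66 = 2209 - 151 ≡ 11; y = λ·(85 - 11) - 10 ≡ 86. → (11, 86)

(11, 86)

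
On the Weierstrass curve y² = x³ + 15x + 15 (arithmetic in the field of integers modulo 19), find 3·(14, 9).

(14, 10)

Write G = (14, 9).
Repeated addition: build up to 3G.
2G: tangent at (14, 9): λ = (3·14² + 15)/(2·9) ≡ 14/18. 18⁻¹ ≡ 18 (mod 19), so λ ≡ 14·18 ≡ 5.
  x = λ² - 14 - 14 = 25 - 28 ≡ 16; y = λ·(14 - 16) - 9 ≡ 0. → (16, 0)
3G: (16, 0) + (14, 9). λ = (9 - 0)/(14 - 16) ≡ 9/17 mod 19. 17⁻¹ ≡ 9 (mod 19), so λ ≡ 5.
  x = λ² - 16 - 14 = 25 - 30 ≡ 14; y = λ·(16 - 14) - 0 ≡ 10. → (14, 10)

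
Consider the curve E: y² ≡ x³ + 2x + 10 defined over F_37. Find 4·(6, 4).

Write P = (6, 4).
Double-and-add on 4 = (100)₂. Start with P = (6, 4) for the leading 1-bit.
double: tangent at (6, 4): λ = (3·6² + 2)/(2·4) ≡ 36/8. 8⁻¹ ≡ 14 (mod 37) since 8·14 = 112 ≡ 1, so λ ≡ 36·14 ≡ 23.
  x = λ² - 6 - 6 = 529 - 12 ≡ 36; y = λ·(6 - 36) - 4 ≡ 9. → (36, 9)
double: tangent at (36, 9): λ = (3·36² + 2)/(2·9) ≡ 5/18. 18⁻¹ ≡ 35 (mod 37) since 18·35 = 630 ≡ 1, so λ ≡ 5·35 ≡ 27.
  x = λ² - 36 - 36 = 729 - 72 ≡ 28; y = λ·(36 - 28) - 9 ≡ 22. → (28, 22)

(28, 22)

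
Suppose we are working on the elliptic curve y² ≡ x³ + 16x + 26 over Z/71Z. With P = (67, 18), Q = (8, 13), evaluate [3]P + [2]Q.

(18, 18)

First 3P:
Repeated addition: build up to 3P.
2P: tangent at (67, 18): λ = (3·67² + 16)/(2·18) ≡ 64/36. 36⁻¹ ≡ 2 (mod 71) since 36·2 = 72 ≡ 1, so λ ≡ 64·2 ≡ 57.
  x = λ² - 67 - 67 = 3249 - 134 ≡ 62; y = λ·(67 - 62) - 18 ≡ 54. → (62, 54)
3P: (62, 54) + (67, 18). λ = (18 - 54)/(67 - 62) ≡ 35/5 mod 71. 5⁻¹ ≡ 57 (mod 71) since 5·57 = 285 ≡ 1, so λ ≡ 7.
  x = λ² - 62 - 67 = 49 - 129 ≡ 62; y = λ·(62 - 62) - 54 ≡ 17. → (62, 17)
3P = (62, 17).
Next 2Q:
Repeated addition: build up to 2Q.
2Q: tangent at (8, 13): λ = (3·8² + 16)/(2·13) ≡ 66/26. 26⁻¹ ≡ 41 (mod 71) since 26·41 = 1066 ≡ 1, so λ ≡ 66·41 ≡ 8.
  x = λ² - 8 - 8 = 64 - 16 ≡ 48; y = λ·(8 - 48) - 13 ≡ 22. → (48, 22)
2Q = (48, 22).
Finally 3P + 2Q:
(62, 17) + (48, 22). λ = (22 - 17)/(48 - 62) ≡ 5/57 mod 71. 57⁻¹ ≡ 5 (mod 71), so λ ≡ 25.
  x = λ² - 62 - 48 = 625 - 110 ≡ 18; y = λ·(62 - 18) - 17 ≡ 18. → (18, 18)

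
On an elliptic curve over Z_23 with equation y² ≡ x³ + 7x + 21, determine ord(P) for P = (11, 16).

2P: tangent at (11, 16): λ = (3·11² + 7)/(2·16) ≡ 2/9. 9⁻¹ ≡ 18 (mod 23), so λ ≡ 2·18 ≡ 13.
  x = λ² - 11 - 11 = 169 - 22 ≡ 9; y = λ·(11 - 9) - 16 ≡ 10. → (9, 10)
3P: (9, 10) + (11, 16). λ = (16 - 10)/(11 - 9) ≡ 6/2 mod 23. 2⁻¹ ≡ 12 (mod 23) since 2·12 = 24 ≡ 1, so λ ≡ 3.
  x = λ² - 9 - 11 = 9 - 20 ≡ 12; y = λ·(9 - 12) - 10 ≡ 4. → (12, 4)
4P: (12, 4) + (11, 16). λ = (16 - 4)/(11 - 12) ≡ 12/22 mod 23. 22⁻¹ ≡ 22 (mod 23) since 22·22 = 484 ≡ 1, so λ ≡ 11.
  x = λ² - 12 - 11 = 121 - 23 ≡ 6; y = λ·(12 - 6) - 4 ≡ 16. → (6, 16)
5P: (6, 16) + (11, 16). λ = (16 - 16)/(11 - 6) ≡ 0/5 mod 23. 5⁻¹ ≡ 14 (mod 23) since 5·14 = 70 ≡ 1, so λ ≡ 0.
  x = λ² - 6 - 11 = 0 - 17 ≡ 6; y = λ·(6 - 6) - 16 ≡ 7. → (6, 7)
6P: (6, 7) + (11, 16). λ = (16 - 7)/(11 - 6) ≡ 9/5 mod 23. 5⁻¹ ≡ 14 (mod 23), so λ ≡ 11.
  x = λ² - 6 - 11 = 121 - 17 ≡ 12; y = λ·(6 - 12) - 7 ≡ 19. → (12, 19)
7P: (12, 19) + (11, 16). λ = (16 - 19)/(11 - 12) ≡ 20/22 mod 23. 22⁻¹ ≡ 22 (mod 23), so λ ≡ 3.
  x = λ² - 12 - 11 = 9 - 23 ≡ 9; y = λ·(12 - 9) - 19 ≡ 13. → (9, 13)
8P: (9, 13) + (11, 16). λ = (16 - 13)/(11 - 9) ≡ 3/2 mod 23. 2⁻¹ ≡ 12 (mod 23), so λ ≡ 13.
  x = λ² - 9 - 11 = 169 - 20 ≡ 11; y = λ·(9 - 11) - 13 ≡ 7. → (11, 7)
9P: (11, 7) + (11, 16): same x and y₁ ≡ -y₂, so the sum is O.
9P = O, so the order is 9.

9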